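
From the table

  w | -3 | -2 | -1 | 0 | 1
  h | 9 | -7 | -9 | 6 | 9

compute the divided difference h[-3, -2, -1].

h[-3,-2] = (-7 - 9) / (-2 - (-3)) = -16
h[-2,-1] = (-9 - (-7)) / (-1 - (-2)) = -2
h[-3,-2,-1] = (-2 - (-16)) / (-1 - (-3)) = 7

7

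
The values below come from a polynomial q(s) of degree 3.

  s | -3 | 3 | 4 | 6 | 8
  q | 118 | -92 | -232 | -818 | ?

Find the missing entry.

The 4 known values determine q uniquely (degree ≤ 3).
Evaluate each Lagrange basis at s = 8:
L_0(8) = (5)·(4)·(2)/[(-6)·(-7)·(-9)] = -20/189
L_1(8) = (11)·(4)·(2)/[(6)·(-1)·(-3)] = 44/9
L_2(8) = (11)·(5)·(2)/[(7)·(1)·(-2)] = -55/7
L_3(8) = (11)·(5)·(4)/[(9)·(3)·(2)] = 110/27
Sum: 118·(-20/189) + (-92)·(44/9) + (-232)·(-55/7) + (-818)·(110/27) = -1972

-1972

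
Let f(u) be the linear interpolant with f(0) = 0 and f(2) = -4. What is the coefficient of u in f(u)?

The leading coefficient equals the top divided difference f[0,2].
f[0,2] = (-4 - 0) / (2 - 0) = -2

-2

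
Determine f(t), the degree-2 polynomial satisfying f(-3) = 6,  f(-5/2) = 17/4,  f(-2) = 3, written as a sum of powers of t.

f(t) = t^2 + 2t + 3

Build the Lagrange basis polynomials:
L_0(t) = (t + 5/2)(t + 2) / [1/2] = 2t^2 + 9t + 10
L_1(t) = (t + 3)(t + 2) / [-1/4] = -4t^2 - 20t - 24
L_2(t) = (t + 3)(t + 5/2) / [1/2] = 2t^2 + 11t + 15
f(t) = 6·L_0 + (17/4)·L_1 + 3·L_2
  6·L_0(t) = 12t^2 + 54t + 60
  (17/4)·L_1(t) = -17t^2 - 85t - 102
  3·L_2(t) = 6t^2 + 33t + 45
Adding term by term: t^2 + 2t + 3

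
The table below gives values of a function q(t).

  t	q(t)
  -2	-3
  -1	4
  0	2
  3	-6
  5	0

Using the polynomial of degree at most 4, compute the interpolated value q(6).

L_0(6) = (7)·(6)·(3)·(1)/[(-1)·(-2)·(-5)·(-7)] = 9/5
L_1(6) = (8)·(6)·(3)·(1)/[(1)·(-1)·(-4)·(-6)] = -6
L_2(6) = (8)·(7)·(3)·(1)/[(2)·(1)·(-3)·(-5)] = 28/5
L_3(6) = (8)·(7)·(6)·(1)/[(5)·(4)·(3)·(-2)] = -14/5
L_4(6) = (8)·(7)·(6)·(3)/[(7)·(6)·(5)·(2)] = 12/5
Sum: (-3)·(9/5) + 4·(-6) + 2·(28/5) + (-6)·(-14/5) + 0 = -7/5

-7/5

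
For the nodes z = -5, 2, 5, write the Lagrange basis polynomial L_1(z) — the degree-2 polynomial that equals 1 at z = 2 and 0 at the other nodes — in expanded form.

L_1(z) = (z + 5)(z - 5) / [(7)·(-3)]
       = (z^2 - 25) / (-21)

L_1(z) = -(1/21)z^2 + 25/21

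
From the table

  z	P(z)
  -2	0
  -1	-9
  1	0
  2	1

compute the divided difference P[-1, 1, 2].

-7/6

P[-1,1] = (0 - (-9)) / (1 - (-1)) = 9/2
P[1,2] = (1 - 0) / (2 - 1) = 1
P[-1,1,2] = (1 - 9/2) / (2 - (-1)) = -7/6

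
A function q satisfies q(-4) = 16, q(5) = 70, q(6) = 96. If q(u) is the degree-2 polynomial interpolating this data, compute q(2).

Evaluate each Lagrange basis at u = 2:
L_0(2) = (-3)·(-4)/[(-9)·(-10)] = 2/15
L_1(2) = (6)·(-4)/[(9)·(-1)] = 8/3
L_2(2) = (6)·(-3)/[(10)·(1)] = -9/5
Sum: 16·(2/15) + 70·(8/3) + 96·(-9/5) = 16

16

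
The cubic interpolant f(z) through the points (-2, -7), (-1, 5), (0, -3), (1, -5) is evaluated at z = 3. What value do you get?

113

Evaluate each Lagrange basis at z = 3:
L_0(3) = (4)·(3)·(2)/[(-1)·(-2)·(-3)] = -4
L_1(3) = (5)·(3)·(2)/[(1)·(-1)·(-2)] = 15
L_2(3) = (5)·(4)·(2)/[(2)·(1)·(-1)] = -20
L_3(3) = (5)·(4)·(3)/[(3)·(2)·(1)] = 10
Sum: (-7)·(-4) + 5·(15) + (-3)·(-20) + (-5)·(10) = 113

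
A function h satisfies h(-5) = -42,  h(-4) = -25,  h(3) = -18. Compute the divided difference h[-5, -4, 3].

h[-5,-4] = (-25 - (-42)) / (-4 - (-5)) = 17
h[-4,3] = (-18 - (-25)) / (3 - (-4)) = 1
h[-5,-4,3] = (1 - 17) / (3 - (-5)) = -2

-2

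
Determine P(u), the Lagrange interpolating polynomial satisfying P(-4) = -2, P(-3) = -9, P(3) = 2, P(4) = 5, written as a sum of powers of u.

L_0(u) = (u + 3)(u - 3)(u - 4) / [-56] = -(1/56)u^3 + (1/14)u^2 + (9/56)u - 9/14
L_1(u) = (u + 4)(u - 3)(u - 4) / [42] = (1/42)u^3 - (1/14)u^2 - (8/21)u + 8/7
L_2(u) = (u + 4)(u + 3)(u - 4) / [-42] = -(1/42)u^3 - (1/14)u^2 + (8/21)u + 8/7
L_3(u) = (u + 4)(u + 3)(u - 3) / [56] = (1/56)u^3 + (1/14)u^2 - (9/56)u - 9/14
P(u) = (-2)·L_0 + (-9)·L_1 + 2·L_2 + 5·L_3
  (-2)·L_0(u) = (1/28)u^3 - (1/7)u^2 - (9/28)u + 9/7
  (-9)·L_1(u) = -(3/14)u^3 + (9/14)u^2 + (24/7)u - 72/7
  2·L_2(u) = -(1/21)u^3 - (1/7)u^2 + (16/21)u + 16/7
  5·L_3(u) = (5/56)u^3 + (5/14)u^2 - (45/56)u - 45/14
Adding term by term: -(23/168)u^3 + (5/7)u^2 + (515/168)u - 139/14

P(u) = -(23/168)u^3 + (5/7)u^2 + (515/168)u - 139/14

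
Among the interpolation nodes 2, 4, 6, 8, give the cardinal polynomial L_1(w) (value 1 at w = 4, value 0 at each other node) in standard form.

L_1(w) = (w - 2)(w - 6)(w - 8) / [(2)·(-2)·(-4)]
       = (w^3 - 16w^2 + 76w - 96) / (16)

L_1(w) = (1/16)w^3 - w^2 + (19/4)w - 6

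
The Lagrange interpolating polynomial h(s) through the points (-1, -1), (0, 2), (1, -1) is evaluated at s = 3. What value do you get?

Evaluate each Lagrange basis at s = 3:
L_0(3) = (3)·(2)/[(-1)·(-2)] = 3
L_1(3) = (4)·(2)/[(1)·(-1)] = -8
L_2(3) = (4)·(3)/[(2)·(1)] = 6
Sum: (-1)·(3) + 2·(-8) + (-1)·(6) = -25

-25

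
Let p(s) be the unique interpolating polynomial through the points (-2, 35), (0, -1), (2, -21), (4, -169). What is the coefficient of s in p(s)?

Build the Lagrange basis polynomials:
L_0(s) = s(s - 2)(s - 4) / [-48] = -(1/48)s^3 + (1/8)s^2 - (1/6)s
L_1(s) = (s + 2)(s - 2)(s - 4) / [16] = (1/16)s^3 - (1/4)s^2 - (1/4)s + 1
L_2(s) = (s + 2)s(s - 4) / [-16] = -(1/16)s^3 + (1/8)s^2 + (1/2)s
L_3(s) = (s + 2)s(s - 2) / [48] = (1/48)s^3 - (1/12)s
p(s) = 35·L_0 + (-1)·L_1 + (-21)·L_2 + (-169)·L_3
Only the coefficient of s is needed; take it from each L_i and combine:
35·(-1/6) + (-1)·(-1/4) + (-21)·(1/2) + (-169)·(-1/12) = -2

-2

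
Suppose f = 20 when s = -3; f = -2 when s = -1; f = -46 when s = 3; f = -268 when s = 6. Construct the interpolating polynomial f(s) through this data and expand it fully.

Newton's divided differences:
f[-3,-1] = (-2 - 20) / (-1 - (-3)) = -11
f[-1,3] = (-46 - (-2)) / (3 - (-1)) = -11
f[3,6] = (-268 - (-46)) / (6 - 3) = -74
f[-3,-1,3] = (-11 - (-11)) / (3 - (-3)) = 0
f[-1,3,6] = (-74 - (-11)) / (6 - (-1)) = -9
f[-3,-1,3,6] = (-9 - 0) / (6 - (-3)) = -1
f(s) = 20 + (-11)·(s + 3) + (-1)·(s + 3)(s + 1)(s - 3)
Expanding: f(s) = -s^3 - s^2 - 2s - 4

f(s) = -s^3 - s^2 - 2s - 4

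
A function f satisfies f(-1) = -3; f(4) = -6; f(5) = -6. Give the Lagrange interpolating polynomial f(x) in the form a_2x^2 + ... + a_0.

L_0(x) = (x - 4)(x - 5) / [30] = (1/30)x^2 - (3/10)x + 2/3
L_1(x) = (x + 1)(x - 5) / [-5] = -(1/5)x^2 + (4/5)x + 1
L_2(x) = (x + 1)(x - 4) / [6] = (1/6)x^2 - (1/2)x - 2/3
f(x) = (-3)·L_0 + (-6)·L_1 + (-6)·L_2
  (-3)·L_0(x) = -(1/10)x^2 + (9/10)x - 2
  (-6)·L_1(x) = (6/5)x^2 - (24/5)x - 6
  (-6)·L_2(x) = -x^2 + 3x + 4
Adding term by term: (1/10)x^2 - (9/10)x - 4

f(x) = (1/10)x^2 - (9/10)x - 4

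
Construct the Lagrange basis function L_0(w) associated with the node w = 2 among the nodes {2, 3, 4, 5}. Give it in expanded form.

L_0(w) = (w - 3)(w - 4)(w - 5) / [(-1)·(-2)·(-3)]
       = (w^3 - 12w^2 + 47w - 60) / (-6)

L_0(w) = -(1/6)w^3 + 2w^2 - (47/6)w + 10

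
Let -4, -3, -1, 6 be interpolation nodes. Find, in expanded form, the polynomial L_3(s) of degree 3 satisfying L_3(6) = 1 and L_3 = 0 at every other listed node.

L_3(s) = (1/630)s^3 + (4/315)s^2 + (19/630)s + 2/105

L_3(s) = (s + 4)(s + 3)(s + 1) / [(10)·(9)·(7)]
       = (s^3 + 8s^2 + 19s + 12) / (630)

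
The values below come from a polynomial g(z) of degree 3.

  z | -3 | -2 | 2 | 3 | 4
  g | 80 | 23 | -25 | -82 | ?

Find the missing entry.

-193

The 4 known values determine g uniquely (degree ≤ 3).
Evaluate each Lagrange basis at z = 4:
L_0(4) = (6)·(2)·(1)/[(-1)·(-5)·(-6)] = -2/5
L_1(4) = (7)·(2)·(1)/[(1)·(-4)·(-5)] = 7/10
L_2(4) = (7)·(6)·(1)/[(5)·(4)·(-1)] = -21/10
L_3(4) = (7)·(6)·(2)/[(6)·(5)·(1)] = 14/5
Sum: 80·(-2/5) + 23·(7/10) + (-25)·(-21/10) + (-82)·(14/5) = -193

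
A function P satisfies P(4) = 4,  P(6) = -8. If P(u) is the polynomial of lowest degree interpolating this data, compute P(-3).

46

L_0(-3) = (-9)/[(-2)] = 9/2
L_1(-3) = (-7)/[(2)] = -7/2
Sum: 4·(9/2) + (-8)·(-7/2) = 46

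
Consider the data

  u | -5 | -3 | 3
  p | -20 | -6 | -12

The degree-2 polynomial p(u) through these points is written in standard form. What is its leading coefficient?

The leading coefficient equals the top divided difference p[-5,-3,3].
p[-5,-3] = (-6 - (-20)) / (-3 - (-5)) = 7
p[-3,3] = (-12 - (-6)) / (3 - (-3)) = -1
p[-5,-3,3] = (-1 - 7) / (3 - (-5)) = -1

-1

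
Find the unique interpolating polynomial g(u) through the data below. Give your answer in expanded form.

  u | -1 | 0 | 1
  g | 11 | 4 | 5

L_0(u) = u(u - 1) / [2] = (1/2)u^2 - (1/2)u
L_1(u) = (u + 1)(u - 1) / [-1] = -u^2 + 1
L_2(u) = (u + 1)u / [2] = (1/2)u^2 + (1/2)u
g(u) = 11·L_0 + 4·L_1 + 5·L_2
  11·L_0(u) = (11/2)u^2 - (11/2)u
  4·L_1(u) = -4u^2 + 4
  5·L_2(u) = (5/2)u^2 + (5/2)u
Adding term by term: 4u^2 - 3u + 4

g(u) = 4u^2 - 3u + 4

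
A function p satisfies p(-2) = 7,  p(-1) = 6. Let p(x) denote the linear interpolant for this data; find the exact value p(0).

L_0(0) = (1)/[(-1)] = -1
L_1(0) = (2)/[(1)] = 2
Sum: 7·(-1) + 6·(2) = 5

5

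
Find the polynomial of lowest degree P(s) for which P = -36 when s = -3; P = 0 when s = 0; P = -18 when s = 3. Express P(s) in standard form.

Build the Lagrange basis polynomials:
L_0(s) = s(s - 3) / [18] = (1/18)s^2 - (1/6)s
L_1(s) = (s + 3)(s - 3) / [-9] = -(1/9)s^2 + 1
L_2(s) = (s + 3)s / [18] = (1/18)s^2 + (1/6)s
P(s) = (-36)·L_0 + 0·L_1 + (-18)·L_2
  (-36)·L_0(s) = -2s^2 + 6s
  0·L_1(s) = 0
  (-18)·L_2(s) = -s^2 - 3s
Adding term by term: -3s^2 + 3s

P(s) = -3s^2 + 3s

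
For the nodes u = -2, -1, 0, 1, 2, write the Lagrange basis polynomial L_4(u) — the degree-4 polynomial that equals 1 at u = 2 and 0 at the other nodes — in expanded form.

L_4(u) = (u + 2)(u + 1)u(u - 1) / [(4)·(3)·(2)·(1)]
       = (u^4 + 2u^3 - u^2 - 2u) / (24)

L_4(u) = (1/24)u^4 + (1/12)u^3 - (1/24)u^2 - (1/12)u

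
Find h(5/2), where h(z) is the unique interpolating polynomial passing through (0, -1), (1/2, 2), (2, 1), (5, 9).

-17/27

Using Newton's divided-difference form:
h[0,1/2] = (2 - (-1)) / (1/2 - 0) = 6
h[1/2,2] = (1 - 2) / (2 - 1/2) = -2/3
h[2,5] = (9 - 1) / (5 - 2) = 8/3
h[0,1/2,2] = (-2/3 - 6) / (2 - 0) = -10/3
h[1/2,2,5] = (8/3 - (-2/3)) / (5 - 1/2) = 20/27
h[0,1/2,2,5] = (20/27 - (-10/3)) / (5 - 0) = 22/27
h(5/2) = -1 + 6·(5/2) + (-10/3)·(5/2)·(2) + (22/27)·(5/2)·(2)·(1/2) = -17/27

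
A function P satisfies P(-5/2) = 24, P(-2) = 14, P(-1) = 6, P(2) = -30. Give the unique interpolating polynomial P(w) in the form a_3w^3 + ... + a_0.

P(w) = -2w^3 - 3w^2 - 3w + 4

L_0(w) = (w + 2)(w + 1)(w - 2) / [-27/8] = -(8/27)w^3 - (8/27)w^2 + (32/27)w + 32/27
L_1(w) = (w + 5/2)(w + 1)(w - 2) / [2] = (1/2)w^3 + (3/4)w^2 - (9/4)w - 5/2
L_2(w) = (w + 5/2)(w + 2)(w - 2) / [-9/2] = -(2/9)w^3 - (5/9)w^2 + (8/9)w + 20/9
L_3(w) = (w + 5/2)(w + 2)(w + 1) / [54] = (1/54)w^3 + (11/108)w^2 + (19/108)w + 5/54
P(w) = 24·L_0 + 14·L_1 + 6·L_2 + (-30)·L_3
  24·L_0(w) = -(64/9)w^3 - (64/9)w^2 + (256/9)w + 256/9
  14·L_1(w) = 7w^3 + (21/2)w^2 - (63/2)w - 35
  6·L_2(w) = -(4/3)w^3 - (10/3)w^2 + (16/3)w + 40/3
  (-30)·L_3(w) = -(5/9)w^3 - (55/18)w^2 - (95/18)w - 25/9
Adding term by term: -2w^3 - 3w^2 - 3w + 4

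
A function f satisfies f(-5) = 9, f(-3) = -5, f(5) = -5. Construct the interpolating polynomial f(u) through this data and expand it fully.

f(u) = (7/10)u^2 - (7/5)u - 31/2

L_0(u) = (u + 3)(u - 5) / [20] = (1/20)u^2 - (1/10)u - 3/4
L_1(u) = (u + 5)(u - 5) / [-16] = -(1/16)u^2 + 25/16
L_2(u) = (u + 5)(u + 3) / [80] = (1/80)u^2 + (1/10)u + 3/16
f(u) = 9·L_0 + (-5)·L_1 + (-5)·L_2
  9·L_0(u) = (9/20)u^2 - (9/10)u - 27/4
  (-5)·L_1(u) = (5/16)u^2 - 125/16
  (-5)·L_2(u) = -(1/16)u^2 - (1/2)u - 15/16
Adding term by term: (7/10)u^2 - (7/5)u - 31/2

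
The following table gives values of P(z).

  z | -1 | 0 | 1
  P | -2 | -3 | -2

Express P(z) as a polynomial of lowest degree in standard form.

Newton's divided differences:
P[-1,0] = (-3 - (-2)) / (0 - (-1)) = -1
P[0,1] = (-2 - (-3)) / (1 - 0) = 1
P[-1,0,1] = (1 - (-1)) / (1 - (-1)) = 1
P(z) = -2 + (-1)·(z + 1) + 1·(z + 1)z
Expanding: P(z) = z^2 - 3

P(z) = z^2 - 3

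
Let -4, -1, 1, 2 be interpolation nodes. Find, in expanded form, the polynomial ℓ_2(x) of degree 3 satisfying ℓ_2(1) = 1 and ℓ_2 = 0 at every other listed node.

ℓ_2(x) = (x + 4)(x + 1)(x - 2) / [(5)·(2)·(-1)]
       = (x^3 + 3x^2 - 6x - 8) / (-10)

ℓ_2(x) = -(1/10)x^3 - (3/10)x^2 + (3/5)x + 4/5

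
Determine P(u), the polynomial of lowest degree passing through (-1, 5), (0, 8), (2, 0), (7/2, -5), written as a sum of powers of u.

P(u) = (106/189)u^3 - (547/189)u^2 - (86/189)u + 8

Newton's divided differences:
P[-1,0] = (8 - 5) / (0 - (-1)) = 3
P[0,2] = (0 - 8) / (2 - 0) = -4
P[2,7/2] = (-5 - 0) / (7/2 - 2) = -10/3
P[-1,0,2] = (-4 - 3) / (2 - (-1)) = -7/3
P[0,2,7/2] = (-10/3 - (-4)) / (7/2 - 0) = 4/21
P[-1,0,2,7/2] = (4/21 - (-7/3)) / (7/2 - (-1)) = 106/189
P(u) = 5 + 3·(u + 1) + (-7/3)·(u + 1)u + (106/189)·(u + 1)u(u - 2)
Expanding: P(u) = (106/189)u^3 - (547/189)u^2 - (86/189)u + 8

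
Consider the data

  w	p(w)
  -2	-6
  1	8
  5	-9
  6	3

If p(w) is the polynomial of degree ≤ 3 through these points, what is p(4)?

-311/28

Evaluate each Lagrange basis at w = 4:
L_0(4) = (3)·(-1)·(-2)/[(-3)·(-7)·(-8)] = -1/28
L_1(4) = (6)·(-1)·(-2)/[(3)·(-4)·(-5)] = 1/5
L_2(4) = (6)·(3)·(-2)/[(7)·(4)·(-1)] = 9/7
L_3(4) = (6)·(3)·(-1)/[(8)·(5)·(1)] = -9/20
Sum: (-6)·(-1/28) + 8·(1/5) + (-9)·(9/7) + 3·(-9/20) = -311/28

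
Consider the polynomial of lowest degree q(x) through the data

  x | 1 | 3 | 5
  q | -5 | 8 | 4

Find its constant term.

L_0(x) = (x - 3)(x - 5) / [8] = (1/8)x^2 - x + 15/8
L_1(x) = (x - 1)(x - 5) / [-4] = -(1/4)x^2 + (3/2)x - 5/4
L_2(x) = (x - 1)(x - 3) / [8] = (1/8)x^2 - (1/2)x + 3/8
q(x) = (-5)·L_0 + 8·L_1 + 4·L_2
Only the constant term is needed; take it from each L_i and combine:
(-5)·(15/8) + 8·(-5/4) + 4·(3/8) = -143/8

-143/8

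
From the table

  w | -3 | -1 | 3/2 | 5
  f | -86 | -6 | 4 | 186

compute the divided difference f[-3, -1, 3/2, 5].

2

f[-3,-1] = (-6 - (-86)) / (-1 - (-3)) = 40
f[-1,3/2] = (4 - (-6)) / (3/2 - (-1)) = 4
f[3/2,5] = (186 - 4) / (5 - 3/2) = 52
f[-3,-1,3/2] = (4 - 40) / (3/2 - (-3)) = -8
f[-1,3/2,5] = (52 - 4) / (5 - (-1)) = 8
f[-3,-1,3/2,5] = (8 - (-8)) / (5 - (-3)) = 2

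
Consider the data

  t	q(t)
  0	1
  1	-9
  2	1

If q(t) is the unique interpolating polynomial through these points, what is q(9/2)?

Using Newton's divided-difference form:
q[0,1] = (-9 - 1) / (1 - 0) = -10
q[1,2] = (1 - (-9)) / (2 - 1) = 10
q[0,1,2] = (10 - (-10)) / (2 - 0) = 10
q(9/2) = 1 + (-10)·(9/2) + 10·(9/2)·(7/2) = 227/2

227/2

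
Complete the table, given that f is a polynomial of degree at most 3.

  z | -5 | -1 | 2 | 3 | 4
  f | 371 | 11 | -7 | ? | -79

-29

The 4 known values determine f uniquely (degree ≤ 3).
Evaluate each Lagrange basis at z = 3:
L_0(3) = (4)·(1)·(-1)/[(-4)·(-7)·(-9)] = 1/63
L_1(3) = (8)·(1)·(-1)/[(4)·(-3)·(-5)] = -2/15
L_2(3) = (8)·(4)·(-1)/[(7)·(3)·(-2)] = 16/21
L_3(3) = (8)·(4)·(1)/[(9)·(5)·(2)] = 16/45
Sum: 371·(1/63) + 11·(-2/15) + (-7)·(16/21) + (-79)·(16/45) = -29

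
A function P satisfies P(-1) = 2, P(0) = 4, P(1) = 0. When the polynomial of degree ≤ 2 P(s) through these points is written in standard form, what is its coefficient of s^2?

-3

The leading coefficient equals the top divided difference P[-1,0,1].
P[-1,0] = (4 - 2) / (0 - (-1)) = 2
P[0,1] = (0 - 4) / (1 - 0) = -4
P[-1,0,1] = (-4 - 2) / (1 - (-1)) = -3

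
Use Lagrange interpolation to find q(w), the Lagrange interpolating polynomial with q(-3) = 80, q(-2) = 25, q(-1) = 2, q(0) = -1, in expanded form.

L_0(w) = (w + 2)(w + 1)w / [-6] = -(1/6)w^3 - (1/2)w^2 - (1/3)w
L_1(w) = (w + 3)(w + 1)w / [2] = (1/2)w^3 + 2w^2 + (3/2)w
L_2(w) = (w + 3)(w + 2)w / [-2] = -(1/2)w^3 - (5/2)w^2 - 3w
L_3(w) = (w + 3)(w + 2)(w + 1) / [6] = (1/6)w^3 + w^2 + (11/6)w + 1
q(w) = 80·L_0 + 25·L_1 + 2·L_2 + (-1)·L_3
  80·L_0(w) = -(40/3)w^3 - 40w^2 - (80/3)w
  25·L_1(w) = (25/2)w^3 + 50w^2 + (75/2)w
  2·L_2(w) = -w^3 - 5w^2 - 6w
  (-1)·L_3(w) = -(1/6)w^3 - w^2 - (11/6)w - 1
Adding term by term: -2w^3 + 4w^2 + 3w - 1

q(w) = -2w^3 + 4w^2 + 3w - 1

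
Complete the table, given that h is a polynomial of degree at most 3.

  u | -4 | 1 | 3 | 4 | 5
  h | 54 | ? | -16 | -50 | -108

The 4 known values determine h uniquely (degree ≤ 3).
Evaluate each Lagrange basis at u = 1:
L_0(1) = (-2)·(-3)·(-4)/[(-7)·(-8)·(-9)] = 1/21
L_1(1) = (5)·(-3)·(-4)/[(7)·(-1)·(-2)] = 30/7
L_2(1) = (5)·(-2)·(-4)/[(8)·(1)·(-1)] = -5
L_3(1) = (5)·(-2)·(-3)/[(9)·(2)·(1)] = 5/3
Sum: 54·(1/21) + (-16)·(30/7) + (-50)·(-5) + (-108)·(5/3) = 4

4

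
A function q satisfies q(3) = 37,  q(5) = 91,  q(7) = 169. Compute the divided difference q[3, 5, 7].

3

q[3,5] = (91 - 37) / (5 - 3) = 27
q[5,7] = (169 - 91) / (7 - 5) = 39
q[3,5,7] = (39 - 27) / (7 - 3) = 3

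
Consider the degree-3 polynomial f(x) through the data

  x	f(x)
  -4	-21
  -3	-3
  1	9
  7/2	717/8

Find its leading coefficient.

The leading coefficient equals the top divided difference f[-4,-3,1,7/2].
f[-4,-3] = (-3 - (-21)) / (-3 - (-4)) = 18
f[-3,1] = (9 - (-3)) / (1 - (-3)) = 3
f[1,7/2] = (717/8 - 9) / (7/2 - 1) = 129/4
f[-4,-3,1] = (3 - 18) / (1 - (-4)) = -3
f[-3,1,7/2] = (129/4 - 3) / (7/2 - (-3)) = 9/2
f[-4,-3,1,7/2] = (9/2 - (-3)) / (7/2 - (-4)) = 1

1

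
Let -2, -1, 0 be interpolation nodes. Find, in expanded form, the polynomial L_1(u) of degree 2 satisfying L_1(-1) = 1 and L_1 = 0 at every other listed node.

L_1(u) = -u^2 - 2u

L_1(u) = (u + 2)u / [(1)·(-1)]
       = (u^2 + 2u) / (-1)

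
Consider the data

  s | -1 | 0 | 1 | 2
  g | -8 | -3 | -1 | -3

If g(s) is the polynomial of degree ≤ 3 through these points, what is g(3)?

-10

Using Newton's divided-difference form:
g[-1,0] = (-3 - (-8)) / (0 - (-1)) = 5
g[0,1] = (-1 - (-3)) / (1 - 0) = 2
g[1,2] = (-3 - (-1)) / (2 - 1) = -2
g[-1,0,1] = (2 - 5) / (1 - (-1)) = -3/2
g[0,1,2] = (-2 - 2) / (2 - 0) = -2
g[-1,0,1,2] = (-2 - (-3/2)) / (2 - (-1)) = -1/6
g(3) = -8 + 5·(4) + (-3/2)·(4)·(3) + (-1/6)·(4)·(3)·(2) = -10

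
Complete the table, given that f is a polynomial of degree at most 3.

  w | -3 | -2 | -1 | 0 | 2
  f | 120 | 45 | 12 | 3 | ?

-15

The 4 known values determine f uniquely (degree ≤ 3).
L_0(2) = (4)·(3)·(2)/[(-1)·(-2)·(-3)] = -4
L_1(2) = (5)·(3)·(2)/[(1)·(-1)·(-2)] = 15
L_2(2) = (5)·(4)·(2)/[(2)·(1)·(-1)] = -20
L_3(2) = (5)·(4)·(3)/[(3)·(2)·(1)] = 10
Sum: 120·(-4) + 45·(15) + 12·(-20) + 3·(10) = -15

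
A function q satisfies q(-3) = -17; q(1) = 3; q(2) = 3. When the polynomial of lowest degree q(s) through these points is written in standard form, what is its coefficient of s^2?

L_0(s) = (s - 1)(s - 2) / [20] = (1/20)s^2 - (3/20)s + 1/10
L_1(s) = (s + 3)(s - 2) / [-4] = -(1/4)s^2 - (1/4)s + 3/2
L_2(s) = (s + 3)(s - 1) / [5] = (1/5)s^2 + (2/5)s - 3/5
q(s) = (-17)·L_0 + 3·L_1 + 3·L_2
Only the coefficient of s^2 is needed; take it from each L_i and combine:
(-17)·(1/20) + 3·(-1/4) + 3·(1/5) = -1

-1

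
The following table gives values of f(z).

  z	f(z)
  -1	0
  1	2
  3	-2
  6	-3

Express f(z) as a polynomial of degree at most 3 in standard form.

f(z) = (13/84)z^3 - (17/14)z^2 + (71/84)z + 31/14

Build the Lagrange basis polynomials:
L_0(z) = (z - 1)(z - 3)(z - 6) / [-56] = -(1/56)z^3 + (5/28)z^2 - (27/56)z + 9/28
L_1(z) = (z + 1)(z - 3)(z - 6) / [20] = (1/20)z^3 - (2/5)z^2 + (9/20)z + 9/10
L_2(z) = (z + 1)(z - 1)(z - 6) / [-24] = -(1/24)z^3 + (1/4)z^2 + (1/24)z - 1/4
L_3(z) = (z + 1)(z - 1)(z - 3) / [105] = (1/105)z^3 - (1/35)z^2 - (1/105)z + 1/35
f(z) = 0·L_0 + 2·L_1 + (-2)·L_2 + (-3)·L_3
  0·L_0(z) = 0
  2·L_1(z) = (1/10)z^3 - (4/5)z^2 + (9/10)z + 9/5
  (-2)·L_2(z) = (1/12)z^3 - (1/2)z^2 - (1/12)z + 1/2
  (-3)·L_3(z) = -(1/35)z^3 + (3/35)z^2 + (1/35)z - 3/35
Adding term by term: (13/84)z^3 - (17/14)z^2 + (71/84)z + 31/14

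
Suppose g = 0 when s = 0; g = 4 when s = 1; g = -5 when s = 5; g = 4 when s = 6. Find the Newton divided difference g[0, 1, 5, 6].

g[0,1] = (4 - 0) / (1 - 0) = 4
g[1,5] = (-5 - 4) / (5 - 1) = -9/4
g[5,6] = (4 - (-5)) / (6 - 5) = 9
g[0,1,5] = (-9/4 - 4) / (5 - 0) = -5/4
g[1,5,6] = (9 - (-9/4)) / (6 - 1) = 9/4
g[0,1,5,6] = (9/4 - (-5/4)) / (6 - 0) = 7/12

7/12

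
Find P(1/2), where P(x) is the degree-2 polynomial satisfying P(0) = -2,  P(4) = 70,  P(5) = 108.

0

Evaluate each Lagrange basis at x = 1/2:
L_0(1/2) = (-7/2)·(-9/2)/[(-4)·(-5)] = 63/80
L_1(1/2) = (1/2)·(-9/2)/[(4)·(-1)] = 9/16
L_2(1/2) = (1/2)·(-7/2)/[(5)·(1)] = -7/20
Sum: (-2)·(63/80) + 70·(9/16) + 108·(-7/20) = 0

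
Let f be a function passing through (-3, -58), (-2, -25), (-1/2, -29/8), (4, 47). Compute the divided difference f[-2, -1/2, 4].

f[-2,-1/2] = (-29/8 - (-25)) / (-1/2 - (-2)) = 57/4
f[-1/2,4] = (47 - (-29/8)) / (4 - (-1/2)) = 45/4
f[-2,-1/2,4] = (45/4 - 57/4) / (4 - (-2)) = -1/2

-1/2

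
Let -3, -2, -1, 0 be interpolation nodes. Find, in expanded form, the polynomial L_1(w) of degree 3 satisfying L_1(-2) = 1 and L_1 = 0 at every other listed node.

L_1(w) = (1/2)w^3 + 2w^2 + (3/2)w

L_1(w) = (w + 3)(w + 1)w / [(1)·(-1)·(-2)]
       = (w^3 + 4w^2 + 3w) / (2)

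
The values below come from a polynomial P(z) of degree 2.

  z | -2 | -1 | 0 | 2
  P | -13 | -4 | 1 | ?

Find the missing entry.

-1

The 3 known values determine P uniquely (degree ≤ 2).
Evaluate each Lagrange basis at z = 2:
L_0(2) = (3)·(2)/[(-1)·(-2)] = 3
L_1(2) = (4)·(2)/[(1)·(-1)] = -8
L_2(2) = (4)·(3)/[(2)·(1)] = 6
Sum: (-13)·(3) + (-4)·(-8) + 1·(6) = -1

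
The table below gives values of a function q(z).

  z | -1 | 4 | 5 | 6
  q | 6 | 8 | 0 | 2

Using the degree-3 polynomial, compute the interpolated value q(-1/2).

2893/140

Using Newton's divided-difference form:
q[-1,4] = (8 - 6) / (4 - (-1)) = 2/5
q[4,5] = (0 - 8) / (5 - 4) = -8
q[5,6] = (2 - 0) / (6 - 5) = 2
q[-1,4,5] = (-8 - 2/5) / (5 - (-1)) = -7/5
q[4,5,6] = (2 - (-8)) / (6 - 4) = 5
q[-1,4,5,6] = (5 - (-7/5)) / (6 - (-1)) = 32/35
q(-1/2) = 6 + (2/5)·(1/2) + (-7/5)·(1/2)·(-9/2) + (32/35)·(1/2)·(-9/2)·(-11/2) = 2893/140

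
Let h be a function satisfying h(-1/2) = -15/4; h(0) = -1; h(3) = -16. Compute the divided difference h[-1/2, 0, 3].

-3

h[-1/2,0] = (-1 - (-15/4)) / (0 - (-1/2)) = 11/2
h[0,3] = (-16 - (-1)) / (3 - 0) = -5
h[-1/2,0,3] = (-5 - 11/2) / (3 - (-1/2)) = -3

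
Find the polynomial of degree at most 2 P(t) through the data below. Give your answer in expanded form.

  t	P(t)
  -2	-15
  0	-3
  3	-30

Newton's divided differences:
P[-2,0] = (-3 - (-15)) / (0 - (-2)) = 6
P[0,3] = (-30 - (-3)) / (3 - 0) = -9
P[-2,0,3] = (-9 - 6) / (3 - (-2)) = -3
P(t) = -15 + 6·(t + 2) + (-3)·(t + 2)t
Expanding: P(t) = -3t^2 - 3

P(t) = -3t^2 - 3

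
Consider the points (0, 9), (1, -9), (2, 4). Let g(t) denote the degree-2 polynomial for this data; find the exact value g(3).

L_0(3) = (2)·(1)/[(-1)·(-2)] = 1
L_1(3) = (3)·(1)/[(1)·(-1)] = -3
L_2(3) = (3)·(2)/[(2)·(1)] = 3
Sum: 9·(1) + (-9)·(-3) + 4·(3) = 48

48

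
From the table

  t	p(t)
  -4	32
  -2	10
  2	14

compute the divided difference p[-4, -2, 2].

p[-4,-2] = (10 - 32) / (-2 - (-4)) = -11
p[-2,2] = (14 - 10) / (2 - (-2)) = 1
p[-4,-2,2] = (1 - (-11)) / (2 - (-4)) = 2

2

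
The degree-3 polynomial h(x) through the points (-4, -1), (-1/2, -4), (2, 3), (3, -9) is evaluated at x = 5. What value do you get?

-19889/245

Evaluate each Lagrange basis at x = 5:
L_0(5) = (11/2)·(3)·(2)/[(-7/2)·(-6)·(-7)] = -11/49
L_1(5) = (9)·(3)·(2)/[(7/2)·(-5/2)·(-7/2)] = 432/245
L_2(5) = (9)·(11/2)·(2)/[(6)·(5/2)·(-1)] = -33/5
L_3(5) = (9)·(11/2)·(3)/[(7)·(7/2)·(1)] = 297/49
Sum: (-1)·(-11/49) + (-4)·(432/245) + 3·(-33/5) + (-9)·(297/49) = -19889/245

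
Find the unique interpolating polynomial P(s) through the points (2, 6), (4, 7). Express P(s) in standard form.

P(s) = (1/2)s + 5

L_0(s) = (s - 4) / [-2] = -(1/2)s + 2
L_1(s) = (s - 2) / [2] = (1/2)s - 1
P(s) = 6·L_0 + 7·L_1
  6·L_0(s) = -3s + 12
  7·L_1(s) = (7/2)s - 7
Adding term by term: (1/2)s + 5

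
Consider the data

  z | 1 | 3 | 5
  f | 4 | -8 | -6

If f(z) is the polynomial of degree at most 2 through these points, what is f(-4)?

381/4

Evaluate each Lagrange basis at z = -4:
L_0(-4) = (-7)·(-9)/[(-2)·(-4)] = 63/8
L_1(-4) = (-5)·(-9)/[(2)·(-2)] = -45/4
L_2(-4) = (-5)·(-7)/[(4)·(2)] = 35/8
Sum: 4·(63/8) + (-8)·(-45/4) + (-6)·(35/8) = 381/4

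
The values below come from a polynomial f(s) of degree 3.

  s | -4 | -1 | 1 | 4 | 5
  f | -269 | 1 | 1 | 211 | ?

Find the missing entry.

433

The 4 known values determine f uniquely (degree ≤ 3).
Evaluate each Lagrange basis at s = 5:
L_0(5) = (6)·(4)·(1)/[(-3)·(-5)·(-8)] = -1/5
L_1(5) = (9)·(4)·(1)/[(3)·(-2)·(-5)] = 6/5
L_2(5) = (9)·(6)·(1)/[(5)·(2)·(-3)] = -9/5
L_3(5) = (9)·(6)·(4)/[(8)·(5)·(3)] = 9/5
Sum: (-269)·(-1/5) + 1·(6/5) + 1·(-9/5) + 211·(9/5) = 433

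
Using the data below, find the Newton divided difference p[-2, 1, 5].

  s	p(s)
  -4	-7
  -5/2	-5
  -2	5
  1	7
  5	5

p[-2,1] = (7 - 5) / (1 - (-2)) = 2/3
p[1,5] = (5 - 7) / (5 - 1) = -1/2
p[-2,1,5] = (-1/2 - 2/3) / (5 - (-2)) = -1/6

-1/6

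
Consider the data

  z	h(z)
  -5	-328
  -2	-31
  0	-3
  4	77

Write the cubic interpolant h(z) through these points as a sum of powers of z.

h(z) = 2z^3 - 3z^2 - 3

Build the Lagrange basis polynomials:
L_0(z) = (z + 2)z(z - 4) / [-135] = -(1/135)z^3 + (2/135)z^2 + (8/135)z
L_1(z) = (z + 5)z(z - 4) / [36] = (1/36)z^3 + (1/36)z^2 - (5/9)z
L_2(z) = (z + 5)(z + 2)(z - 4) / [-40] = -(1/40)z^3 - (3/40)z^2 + (9/20)z + 1
L_3(z) = (z + 5)(z + 2)z / [216] = (1/216)z^3 + (7/216)z^2 + (5/108)z
h(z) = (-328)·L_0 + (-31)·L_1 + (-3)·L_2 + 77·L_3
  (-328)·L_0(z) = (328/135)z^3 - (656/135)z^2 - (2624/135)z
  (-31)·L_1(z) = -(31/36)z^3 - (31/36)z^2 + (155/9)z
  (-3)·L_2(z) = (3/40)z^3 + (9/40)z^2 - (27/20)z - 3
  77·L_3(z) = (77/216)z^3 + (539/216)z^2 + (385/108)z
Adding term by term: 2z^3 - 3z^2 - 3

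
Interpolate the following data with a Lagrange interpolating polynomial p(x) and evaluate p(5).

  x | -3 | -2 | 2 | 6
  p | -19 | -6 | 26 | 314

L_0(5) = (7)·(3)·(-1)/[(-1)·(-5)·(-9)] = 7/15
L_1(5) = (8)·(3)·(-1)/[(1)·(-4)·(-8)] = -3/4
L_2(5) = (8)·(7)·(-1)/[(5)·(4)·(-4)] = 7/10
L_3(5) = (8)·(7)·(3)/[(9)·(8)·(4)] = 7/12
Sum: (-19)·(7/15) + (-6)·(-3/4) + 26·(7/10) + 314·(7/12) = 197

197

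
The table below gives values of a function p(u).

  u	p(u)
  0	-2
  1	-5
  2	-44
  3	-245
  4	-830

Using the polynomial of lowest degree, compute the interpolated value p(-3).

-389

Evaluate each Lagrange basis at u = -3:
L_0(-3) = (-4)·(-5)·(-6)·(-7)/[(-1)·(-2)·(-3)·(-4)] = 35
L_1(-3) = (-3)·(-5)·(-6)·(-7)/[(1)·(-1)·(-2)·(-3)] = -105
L_2(-3) = (-3)·(-4)·(-6)·(-7)/[(2)·(1)·(-1)·(-2)] = 126
L_3(-3) = (-3)·(-4)·(-5)·(-7)/[(3)·(2)·(1)·(-1)] = -70
L_4(-3) = (-3)·(-4)·(-5)·(-6)/[(4)·(3)·(2)·(1)] = 15
Sum: (-2)·(35) + (-5)·(-105) + (-44)·(126) + (-245)·(-70) + (-830)·(15) = -389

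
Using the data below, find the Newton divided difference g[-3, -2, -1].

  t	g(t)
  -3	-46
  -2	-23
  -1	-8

g[-3,-2] = (-23 - (-46)) / (-2 - (-3)) = 23
g[-2,-1] = (-8 - (-23)) / (-1 - (-2)) = 15
g[-3,-2,-1] = (15 - 23) / (-1 - (-3)) = -4

-4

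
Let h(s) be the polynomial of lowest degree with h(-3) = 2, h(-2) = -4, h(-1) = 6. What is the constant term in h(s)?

Build the Lagrange basis polynomials:
L_0(s) = (s + 2)(s + 1) / [2] = (1/2)s^2 + (3/2)s + 1
L_1(s) = (s + 3)(s + 1) / [-1] = -s^2 - 4s - 3
L_2(s) = (s + 3)(s + 2) / [2] = (1/2)s^2 + (5/2)s + 3
h(s) = 2·L_0 + (-4)·L_1 + 6·L_2
Only the constant term is needed; take it from each L_i and combine:
2·(1) + (-4)·(-3) + 6·(3) = 32

32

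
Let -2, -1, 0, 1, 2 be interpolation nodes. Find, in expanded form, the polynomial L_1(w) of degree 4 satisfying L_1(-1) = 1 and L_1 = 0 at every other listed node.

L_1(w) = -(1/6)w^4 + (1/6)w^3 + (2/3)w^2 - (2/3)w

L_1(w) = (w + 2)w(w - 1)(w - 2) / [(1)·(-1)·(-2)·(-3)]
       = (w^4 - w^3 - 4w^2 + 4w) / (-6)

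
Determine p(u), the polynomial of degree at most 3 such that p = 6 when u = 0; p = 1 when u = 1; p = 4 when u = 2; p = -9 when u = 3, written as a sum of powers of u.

p(u) = -4u^3 + 16u^2 - 17u + 6

Newton's divided differences:
p[0,1] = (1 - 6) / (1 - 0) = -5
p[1,2] = (4 - 1) / (2 - 1) = 3
p[2,3] = (-9 - 4) / (3 - 2) = -13
p[0,1,2] = (3 - (-5)) / (2 - 0) = 4
p[1,2,3] = (-13 - 3) / (3 - 1) = -8
p[0,1,2,3] = (-8 - 4) / (3 - 0) = -4
p(u) = 6 + (-5)·u + 4·u(u - 1) + (-4)·u(u - 1)(u - 2)
Expanding: p(u) = -4u^3 + 16u^2 - 17u + 6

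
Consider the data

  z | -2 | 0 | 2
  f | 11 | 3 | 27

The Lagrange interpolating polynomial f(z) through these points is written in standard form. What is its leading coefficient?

Build the Lagrange basis polynomials:
L_0(z) = z(z - 2) / [8] = (1/8)z^2 - (1/4)z
L_1(z) = (z + 2)(z - 2) / [-4] = -(1/4)z^2 + 1
L_2(z) = (z + 2)z / [8] = (1/8)z^2 + (1/4)z
f(z) = 11·L_0 + 3·L_1 + 27·L_2
Only the coefficient of z^2 is needed; take it from each L_i and combine:
11·(1/8) + 3·(-1/4) + 27·(1/8) = 4

4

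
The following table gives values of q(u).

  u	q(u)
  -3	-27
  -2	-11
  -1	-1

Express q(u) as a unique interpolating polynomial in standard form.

q(u) = -3u^2 + u + 3

Newton's divided differences:
q[-3,-2] = (-11 - (-27)) / (-2 - (-3)) = 16
q[-2,-1] = (-1 - (-11)) / (-1 - (-2)) = 10
q[-3,-2,-1] = (10 - 16) / (-1 - (-3)) = -3
q(u) = -27 + 16·(u + 3) + (-3)·(u + 3)(u + 2)
Expanding: q(u) = -3u^2 + u + 3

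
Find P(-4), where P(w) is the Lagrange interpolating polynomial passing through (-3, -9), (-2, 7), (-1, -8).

-56

Evaluate each Lagrange basis at w = -4:
L_0(-4) = (-2)·(-3)/[(-1)·(-2)] = 3
L_1(-4) = (-1)·(-3)/[(1)·(-1)] = -3
L_2(-4) = (-1)·(-2)/[(2)·(1)] = 1
Sum: (-9)·(3) + 7·(-3) + (-8)·(1) = -56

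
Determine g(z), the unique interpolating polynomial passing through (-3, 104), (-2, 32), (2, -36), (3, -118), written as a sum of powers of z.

Build the Lagrange basis polynomials:
L_0(z) = (z + 2)(z - 2)(z - 3) / [-30] = -(1/30)z^3 + (1/10)z^2 + (2/15)z - 2/5
L_1(z) = (z + 3)(z - 2)(z - 3) / [20] = (1/20)z^3 - (1/10)z^2 - (9/20)z + 9/10
L_2(z) = (z + 3)(z + 2)(z - 3) / [-20] = -(1/20)z^3 - (1/10)z^2 + (9/20)z + 9/10
L_3(z) = (z + 3)(z + 2)(z - 2) / [30] = (1/30)z^3 + (1/10)z^2 - (2/15)z - 2/5
g(z) = 104·L_0 + 32·L_1 + (-36)·L_2 + (-118)·L_3
  104·L_0(z) = -(52/15)z^3 + (52/5)z^2 + (208/15)z - 208/5
  32·L_1(z) = (8/5)z^3 - (16/5)z^2 - (72/5)z + 144/5
  (-36)·L_2(z) = (9/5)z^3 + (18/5)z^2 - (81/5)z - 162/5
  (-118)·L_3(z) = -(59/15)z^3 - (59/5)z^2 + (236/15)z + 236/5
Adding term by term: -4z^3 - z^2 - z + 2

g(z) = -4z^3 - z^2 - z + 2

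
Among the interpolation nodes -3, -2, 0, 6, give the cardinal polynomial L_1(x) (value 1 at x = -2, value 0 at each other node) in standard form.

L_1(x) = (1/16)x^3 - (3/16)x^2 - (9/8)x

L_1(x) = (x + 3)x(x - 6) / [(1)·(-2)·(-8)]
       = (x^3 - 3x^2 - 18x) / (16)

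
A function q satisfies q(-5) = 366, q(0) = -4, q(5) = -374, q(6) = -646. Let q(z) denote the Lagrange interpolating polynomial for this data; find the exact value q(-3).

74

Evaluate each Lagrange basis at z = -3:
L_0(-3) = (-3)·(-8)·(-9)/[(-5)·(-10)·(-11)] = 108/275
L_1(-3) = (2)·(-8)·(-9)/[(5)·(-5)·(-6)] = 24/25
L_2(-3) = (2)·(-3)·(-9)/[(10)·(5)·(-1)] = -27/25
L_3(-3) = (2)·(-3)·(-8)/[(11)·(6)·(1)] = 8/11
Sum: 366·(108/275) + (-4)·(24/25) + (-374)·(-27/25) + (-646)·(8/11) = 74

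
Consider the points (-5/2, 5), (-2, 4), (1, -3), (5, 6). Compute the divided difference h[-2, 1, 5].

55/84

h[-2,1] = (-3 - 4) / (1 - (-2)) = -7/3
h[1,5] = (6 - (-3)) / (5 - 1) = 9/4
h[-2,1,5] = (9/4 - (-7/3)) / (5 - (-2)) = 55/84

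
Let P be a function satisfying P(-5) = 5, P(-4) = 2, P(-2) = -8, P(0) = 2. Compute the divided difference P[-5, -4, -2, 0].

19/30

P[-5,-4] = (2 - 5) / (-4 - (-5)) = -3
P[-4,-2] = (-8 - 2) / (-2 - (-4)) = -5
P[-2,0] = (2 - (-8)) / (0 - (-2)) = 5
P[-5,-4,-2] = (-5 - (-3)) / (-2 - (-5)) = -2/3
P[-4,-2,0] = (5 - (-5)) / (0 - (-4)) = 5/2
P[-5,-4,-2,0] = (5/2 - (-2/3)) / (0 - (-5)) = 19/30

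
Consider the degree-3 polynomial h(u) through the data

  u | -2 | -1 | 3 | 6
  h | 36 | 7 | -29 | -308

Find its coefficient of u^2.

Build the Lagrange basis polynomials:
L_0(u) = (u + 1)(u - 3)(u - 6) / [-40] = -(1/40)u^3 + (1/5)u^2 - (9/40)u - 9/20
L_1(u) = (u + 2)(u - 3)(u - 6) / [28] = (1/28)u^3 - (1/4)u^2 + 9/7
L_2(u) = (u + 2)(u + 1)(u - 6) / [-60] = -(1/60)u^3 + (1/20)u^2 + (4/15)u + 1/5
L_3(u) = (u + 2)(u + 1)(u - 3) / [168] = (1/168)u^3 - (1/24)u - 1/28
h(u) = 36·L_0 + 7·L_1 + (-29)·L_2 + (-308)·L_3
Only the coefficient of u^2 is needed; take it from each L_i and combine:
36·(1/5) + 7·(-1/4) + (-29)·(1/20) + (-308)·(0) = 4

4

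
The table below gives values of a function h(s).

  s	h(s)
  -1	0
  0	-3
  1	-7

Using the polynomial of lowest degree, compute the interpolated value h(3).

-18

Using Newton's divided-difference form:
h[-1,0] = (-3 - 0) / (0 - (-1)) = -3
h[0,1] = (-7 - (-3)) / (1 - 0) = -4
h[-1,0,1] = (-4 - (-3)) / (1 - (-1)) = -1/2
h(3) = 0 + (-3)·(4) + (-1/2)·(4)·(3) = -18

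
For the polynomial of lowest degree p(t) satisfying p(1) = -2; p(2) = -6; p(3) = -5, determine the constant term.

7

L_0(t) = (t - 2)(t - 3) / [2] = (1/2)t^2 - (5/2)t + 3
L_1(t) = (t - 1)(t - 3) / [-1] = -t^2 + 4t - 3
L_2(t) = (t - 1)(t - 2) / [2] = (1/2)t^2 - (3/2)t + 1
p(t) = (-2)·L_0 + (-6)·L_1 + (-5)·L_2
Only the constant term is needed; take it from each L_i and combine:
(-2)·(3) + (-6)·(-3) + (-5)·(1) = 7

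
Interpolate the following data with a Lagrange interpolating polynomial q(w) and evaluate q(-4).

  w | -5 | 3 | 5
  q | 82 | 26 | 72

54

Evaluate each Lagrange basis at w = -4:
L_0(-4) = (-7)·(-9)/[(-8)·(-10)] = 63/80
L_1(-4) = (1)·(-9)/[(8)·(-2)] = 9/16
L_2(-4) = (1)·(-7)/[(10)·(2)] = -7/20
Sum: 82·(63/80) + 26·(9/16) + 72·(-7/20) = 54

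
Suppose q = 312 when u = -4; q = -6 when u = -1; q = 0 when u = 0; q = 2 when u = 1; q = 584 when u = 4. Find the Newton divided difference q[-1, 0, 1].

q[-1,0] = (0 - (-6)) / (0 - (-1)) = 6
q[0,1] = (2 - 0) / (1 - 0) = 2
q[-1,0,1] = (2 - 6) / (1 - (-1)) = -2

-2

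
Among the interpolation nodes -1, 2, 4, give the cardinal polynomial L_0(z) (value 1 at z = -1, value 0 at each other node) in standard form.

L_0(z) = (1/15)z^2 - (2/5)z + 8/15

L_0(z) = (z - 2)(z - 4) / [(-3)·(-5)]
       = (z^2 - 6z + 8) / (15)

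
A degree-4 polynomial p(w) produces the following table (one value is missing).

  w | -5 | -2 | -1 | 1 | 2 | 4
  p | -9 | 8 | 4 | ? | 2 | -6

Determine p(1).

The 5 known values determine p uniquely (degree ≤ 4).
L_0(1) = (3)·(2)·(-1)·(-3)/[(-3)·(-4)·(-7)·(-9)] = 1/42
L_1(1) = (6)·(2)·(-1)·(-3)/[(3)·(-1)·(-4)·(-6)] = -1/2
L_2(1) = (6)·(3)·(-1)·(-3)/[(4)·(1)·(-3)·(-5)] = 9/10
L_3(1) = (6)·(3)·(2)·(-3)/[(7)·(4)·(3)·(-2)] = 9/14
L_4(1) = (6)·(3)·(2)·(-1)/[(9)·(6)·(5)·(2)] = -1/15
Sum: (-9)·(1/42) + 8·(-1/2) + 4·(9/10) + 2·(9/14) + (-6)·(-1/15) = 15/14

15/14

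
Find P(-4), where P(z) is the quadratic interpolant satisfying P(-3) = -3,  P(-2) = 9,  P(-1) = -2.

Evaluate each Lagrange basis at z = -4:
L_0(-4) = (-2)·(-3)/[(-1)·(-2)] = 3
L_1(-4) = (-1)·(-3)/[(1)·(-1)] = -3
L_2(-4) = (-1)·(-2)/[(2)·(1)] = 1
Sum: (-3)·(3) + 9·(-3) + (-2)·(1) = -38

-38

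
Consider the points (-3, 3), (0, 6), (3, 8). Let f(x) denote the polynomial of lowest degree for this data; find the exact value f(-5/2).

257/72

Evaluate each Lagrange basis at x = -5/2:
L_0(-5/2) = (-5/2)·(-11/2)/[(-3)·(-6)] = 55/72
L_1(-5/2) = (1/2)·(-11/2)/[(3)·(-3)] = 11/36
L_2(-5/2) = (1/2)·(-5/2)/[(6)·(3)] = -5/72
Sum: 3·(55/72) + 6·(11/36) + 8·(-5/72) = 257/72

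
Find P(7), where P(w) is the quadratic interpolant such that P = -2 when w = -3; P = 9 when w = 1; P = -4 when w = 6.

L_0(7) = (6)·(1)/[(-4)·(-9)] = 1/6
L_1(7) = (10)·(1)/[(4)·(-5)] = -1/2
L_2(7) = (10)·(6)/[(9)·(5)] = 4/3
Sum: (-2)·(1/6) + 9·(-1/2) + (-4)·(4/3) = -61/6

-61/6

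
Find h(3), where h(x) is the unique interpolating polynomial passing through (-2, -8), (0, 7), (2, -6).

Evaluate each Lagrange basis at x = 3:
L_0(3) = (3)·(1)/[(-2)·(-4)] = 3/8
L_1(3) = (5)·(1)/[(2)·(-2)] = -5/4
L_2(3) = (5)·(3)/[(4)·(2)] = 15/8
Sum: (-8)·(3/8) + 7·(-5/4) + (-6)·(15/8) = -23

-23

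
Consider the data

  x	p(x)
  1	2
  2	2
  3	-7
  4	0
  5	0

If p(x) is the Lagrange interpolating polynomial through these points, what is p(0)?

L_0(0) = (-2)·(-3)·(-4)·(-5)/[(-1)·(-2)·(-3)·(-4)] = 5
L_1(0) = (-1)·(-3)·(-4)·(-5)/[(1)·(-1)·(-2)·(-3)] = -10
L_2(0) = (-1)·(-2)·(-4)·(-5)/[(2)·(1)·(-1)·(-2)] = 10
L_3(0) = (-1)·(-2)·(-3)·(-5)/[(3)·(2)·(1)·(-1)] = -5
L_4(0) = (-1)·(-2)·(-3)·(-4)/[(4)·(3)·(2)·(1)] = 1
Sum: 2·(5) + 2·(-10) + (-7)·(10) + 0 + 0 = -80

-80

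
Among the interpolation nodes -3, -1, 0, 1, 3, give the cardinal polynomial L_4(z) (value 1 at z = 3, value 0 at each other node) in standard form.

L_4(z) = (z + 3)(z + 1)z(z - 1) / [(6)·(4)·(3)·(2)]
       = (z^4 + 3z^3 - z^2 - 3z) / (144)

L_4(z) = (1/144)z^4 + (1/48)z^3 - (1/144)z^2 - (1/48)z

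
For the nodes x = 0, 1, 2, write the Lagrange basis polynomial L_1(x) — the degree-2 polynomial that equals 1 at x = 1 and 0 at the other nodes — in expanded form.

L_1(x) = x(x - 2) / [(1)·(-1)]
       = (x^2 - 2x) / (-1)

L_1(x) = -x^2 + 2x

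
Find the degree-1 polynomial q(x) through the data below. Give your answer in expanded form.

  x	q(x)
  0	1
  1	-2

L_0(x) = (x - 1) / [-1] = -x + 1
L_1(x) = x / [1] = x
q(x) = 1·L_0 + (-2)·L_1
  1·L_0(x) = -x + 1
  (-2)·L_1(x) = -2x
Adding term by term: -3x + 1

q(x) = -3x + 1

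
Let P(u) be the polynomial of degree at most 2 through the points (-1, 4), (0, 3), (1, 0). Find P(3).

-12

L_0(3) = (3)·(2)/[(-1)·(-2)] = 3
L_1(3) = (4)·(2)/[(1)·(-1)] = -8
L_2(3) = (4)·(3)/[(2)·(1)] = 6
Sum: 4·(3) + 3·(-8) + 0 = -12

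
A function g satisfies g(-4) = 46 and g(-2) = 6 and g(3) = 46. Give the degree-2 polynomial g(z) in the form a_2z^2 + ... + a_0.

g(z) = 4z^2 + 4z - 2

Newton's divided differences:
g[-4,-2] = (6 - 46) / (-2 - (-4)) = -20
g[-2,3] = (46 - 6) / (3 - (-2)) = 8
g[-4,-2,3] = (8 - (-20)) / (3 - (-4)) = 4
g(z) = 46 + (-20)·(z + 4) + 4·(z + 4)(z + 2)
Expanding: g(z) = 4z^2 + 4z - 2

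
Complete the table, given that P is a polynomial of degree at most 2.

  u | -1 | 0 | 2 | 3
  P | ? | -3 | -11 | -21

-5

The 3 known values determine P uniquely (degree ≤ 2).
Evaluate each Lagrange basis at u = -1:
L_0(-1) = (-3)·(-4)/[(-2)·(-3)] = 2
L_1(-1) = (-1)·(-4)/[(2)·(-1)] = -2
L_2(-1) = (-1)·(-3)/[(3)·(1)] = 1
Sum: (-3)·(2) + (-11)·(-2) + (-21)·(1) = -5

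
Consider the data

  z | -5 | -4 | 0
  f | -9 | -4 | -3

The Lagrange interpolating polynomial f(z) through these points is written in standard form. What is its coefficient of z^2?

L_0(z) = (z + 4)z / [5] = (1/5)z^2 + (4/5)z
L_1(z) = (z + 5)z / [-4] = -(1/4)z^2 - (5/4)z
L_2(z) = (z + 5)(z + 4) / [20] = (1/20)z^2 + (9/20)z + 1
f(z) = (-9)·L_0 + (-4)·L_1 + (-3)·L_2
Only the coefficient of z^2 is needed; take it from each L_i and combine:
(-9)·(1/5) + (-4)·(-1/4) + (-3)·(1/20) = -19/20

-19/20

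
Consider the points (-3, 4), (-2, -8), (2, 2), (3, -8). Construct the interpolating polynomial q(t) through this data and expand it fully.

Newton's divided differences:
q[-3,-2] = (-8 - 4) / (-2 - (-3)) = -12
q[-2,2] = (2 - (-8)) / (2 - (-2)) = 5/2
q[2,3] = (-8 - 2) / (3 - 2) = -10
q[-3,-2,2] = (5/2 - (-12)) / (2 - (-3)) = 29/10
q[-2,2,3] = (-10 - 5/2) / (3 - (-2)) = -5/2
q[-3,-2,2,3] = (-5/2 - 29/10) / (3 - (-3)) = -9/10
q(t) = 4 + (-12)·(t + 3) + (29/10)·(t + 3)(t + 2) + (-9/10)·(t + 3)(t + 2)(t - 2)
Expanding: q(t) = -(9/10)t^3 + (1/5)t^2 + (61/10)t - 19/5

q(t) = -(9/10)t^3 + (1/5)t^2 + (61/10)t - 19/5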